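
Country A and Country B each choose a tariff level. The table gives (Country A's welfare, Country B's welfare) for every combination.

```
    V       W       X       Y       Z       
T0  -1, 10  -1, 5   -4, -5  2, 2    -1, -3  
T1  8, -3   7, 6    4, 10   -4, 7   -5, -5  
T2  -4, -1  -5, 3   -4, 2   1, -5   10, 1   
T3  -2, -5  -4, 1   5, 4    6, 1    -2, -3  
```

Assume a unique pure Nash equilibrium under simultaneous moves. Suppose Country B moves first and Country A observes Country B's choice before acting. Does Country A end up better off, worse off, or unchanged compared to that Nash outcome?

Country A best-responds to each possible Country B move:
- V: BR = T1, leader payoff -3.
- W: BR = T1, leader payoff 6.
- X: BR = T3, leader payoff 4.
- Y: BR = T3, leader payoff 1.
- Z: BR = T2, leader payoff 1.
Maximizing over -3, 6, 4, 1, 1, Country B chooses W. Subgame-perfect outcome: (T1, W) with payoffs (7, 6).
Under simultaneous play:
Country A's best replies: V→T1; W→T1; X→T3; Y→T3; Z→T2.
Country B's best replies: T0→V; T1→X; T2→W; T3→X.
The unique mutual best reply is (T3, X), giving (5, 4).
Country A earns 7 sequentially versus 5 at the Nash outcome: better off.

better off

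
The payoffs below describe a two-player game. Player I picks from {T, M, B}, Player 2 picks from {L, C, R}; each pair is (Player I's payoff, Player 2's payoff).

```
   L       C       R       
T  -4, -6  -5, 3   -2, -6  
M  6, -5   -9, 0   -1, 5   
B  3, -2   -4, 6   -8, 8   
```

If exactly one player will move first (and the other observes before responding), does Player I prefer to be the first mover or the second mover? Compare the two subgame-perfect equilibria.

If Player I leads: Player 2's best replies are T→C, M→R, B→R; Player I's induced payoffs -5, -1, -8; outcome (M, R), payoffs (-1, 5).
If Player 2 leads: Player I's best replies are L→M, C→B, R→M; Player 2's induced payoffs -5, 6, 5; outcome (B, C), payoffs (-4, 6).
Player I gets -1 moving first and -4 moving second, so Player I prefers to move first.

first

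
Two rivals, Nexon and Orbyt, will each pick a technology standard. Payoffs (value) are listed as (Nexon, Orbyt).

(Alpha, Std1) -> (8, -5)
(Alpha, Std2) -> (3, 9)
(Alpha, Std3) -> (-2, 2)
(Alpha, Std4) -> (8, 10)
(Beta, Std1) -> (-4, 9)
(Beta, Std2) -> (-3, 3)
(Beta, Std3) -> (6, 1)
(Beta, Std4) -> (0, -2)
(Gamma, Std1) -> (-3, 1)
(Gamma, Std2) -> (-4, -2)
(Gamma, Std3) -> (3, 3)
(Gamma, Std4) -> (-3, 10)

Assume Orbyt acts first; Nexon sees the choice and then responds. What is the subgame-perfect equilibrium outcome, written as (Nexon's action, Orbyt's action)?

Backward induction with Orbyt moving first.
- Std1 → Nexon plays Alpha (best of 8, -4, -3); Orbyt gets -5.
- Std2 → Nexon plays Alpha (best of 3, -3, -4); Orbyt gets 9.
- Std3 → Nexon plays Beta (best of -2, 6, 3); Orbyt gets 1.
- Std4 → Nexon plays Alpha (best of 8, 0, -3); Orbyt gets 10.
Maximizing over -5, 9, 1, 10, Orbyt chooses Std4. Subgame-perfect outcome: (Alpha, Std4) with payoffs (8, 10).

(Alpha, Std4)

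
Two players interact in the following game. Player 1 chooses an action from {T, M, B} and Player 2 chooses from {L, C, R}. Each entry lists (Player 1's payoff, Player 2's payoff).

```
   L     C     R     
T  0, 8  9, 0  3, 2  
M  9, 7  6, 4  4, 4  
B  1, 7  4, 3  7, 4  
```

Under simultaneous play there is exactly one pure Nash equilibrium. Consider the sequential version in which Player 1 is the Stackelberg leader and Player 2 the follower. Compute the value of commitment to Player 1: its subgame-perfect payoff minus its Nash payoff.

0

Player 2 best-responds to each possible Player 1 move:
- T → Player 2 plays L (best of 8, 0, 2); Player 1 gets 0.
- M → Player 2 plays L (best of 7, 4, 4); Player 1 gets 9.
- B → Player 2 plays L (best of 7, 3, 4); Player 1 gets 1.
Among 0, 9, 1, the best is 9 at M. Subgame-perfect outcome: (M, L) with payoffs (9, 7).
For the simultaneous game, intersect best replies.
Player 1's best replies: L→M; C→T; R→B.
Player 2's best replies: T→L; M→L; B→L.
The unique mutual best reply is (M, L), giving (9, 7).
Player 1's commitment gain: 9 − 9 = 0.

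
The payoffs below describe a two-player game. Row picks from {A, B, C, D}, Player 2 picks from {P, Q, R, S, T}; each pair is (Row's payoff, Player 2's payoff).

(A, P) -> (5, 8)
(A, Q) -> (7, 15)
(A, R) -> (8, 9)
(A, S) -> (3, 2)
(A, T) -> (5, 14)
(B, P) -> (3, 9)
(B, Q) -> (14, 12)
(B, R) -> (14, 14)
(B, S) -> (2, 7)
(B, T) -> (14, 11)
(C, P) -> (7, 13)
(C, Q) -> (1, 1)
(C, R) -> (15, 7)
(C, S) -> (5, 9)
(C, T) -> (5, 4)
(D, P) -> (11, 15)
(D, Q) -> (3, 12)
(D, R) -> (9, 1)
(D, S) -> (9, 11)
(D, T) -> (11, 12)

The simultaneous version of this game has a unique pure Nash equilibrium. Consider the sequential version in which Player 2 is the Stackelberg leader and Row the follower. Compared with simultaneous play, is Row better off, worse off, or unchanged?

unchanged

Row best-responds to each possible Player 2 move:
- P → Row plays D (best of 5, 3, 7, 11); Player 2 gets 15.
- Q → Row plays B (best of 7, 14, 1, 3); Player 2 gets 12.
- R → Row plays C (best of 8, 14, 15, 9); Player 2 gets 7.
- S → Row plays D (best of 3, 2, 5, 9); Player 2 gets 11.
- T → Row plays B (best of 5, 14, 5, 11); Player 2 gets 11.
Maximizing over 15, 12, 7, 11, 11, Player 2 chooses P. Subgame-perfect outcome: (D, P) with payoffs (11, 15).
Now find the simultaneous Nash equilibrium.
Row's best replies: P→D; Q→B; R→C; S→D; T→B.
Player 2's best replies: A→Q; B→R; C→P; D→P.
The unique mutual best reply is (D, P), giving (11, 15).
Row earns 11 sequentially versus 11 at the Nash outcome: unchanged.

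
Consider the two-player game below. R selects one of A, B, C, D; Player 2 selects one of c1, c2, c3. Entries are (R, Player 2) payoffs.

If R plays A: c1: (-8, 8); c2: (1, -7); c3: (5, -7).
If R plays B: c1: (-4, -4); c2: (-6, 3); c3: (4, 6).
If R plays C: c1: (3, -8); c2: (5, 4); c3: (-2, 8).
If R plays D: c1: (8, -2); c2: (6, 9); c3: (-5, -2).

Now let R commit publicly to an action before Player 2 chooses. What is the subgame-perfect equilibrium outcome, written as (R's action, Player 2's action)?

Player 2 best-responds to each possible R move:
- A: BR = c1, leader payoff -8.
- B: BR = c3, leader payoff 4.
- C: BR = c3, leader payoff -2.
- D: BR = c2, leader payoff 6.
Among -8, 4, -2, 6, the best is 6 at D. Subgame-perfect outcome: (D, c2) with payoffs (6, 9).

(D, c2)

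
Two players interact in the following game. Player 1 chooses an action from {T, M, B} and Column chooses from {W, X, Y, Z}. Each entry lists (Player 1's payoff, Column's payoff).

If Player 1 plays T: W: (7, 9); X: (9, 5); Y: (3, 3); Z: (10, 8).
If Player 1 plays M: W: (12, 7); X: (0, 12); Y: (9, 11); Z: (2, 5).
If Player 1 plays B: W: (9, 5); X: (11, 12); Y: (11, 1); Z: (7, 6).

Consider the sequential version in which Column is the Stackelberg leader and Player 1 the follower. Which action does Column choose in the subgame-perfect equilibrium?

Solve by backward induction (Column leads).
- W → Player 1 plays M (best of 7, 12, 9); Column gets 7.
- X → Player 1 plays B (best of 9, 0, 11); Column gets 12.
- Y → Player 1 plays B (best of 3, 9, 11); Column gets 1.
- Z → Player 1 plays T (best of 10, 2, 7); Column gets 8.
Column's induced payoffs are 7, 12, 1, 8, so Column commits to X. Subgame-perfect outcome: (B, X) with payoffs (11, 12).

X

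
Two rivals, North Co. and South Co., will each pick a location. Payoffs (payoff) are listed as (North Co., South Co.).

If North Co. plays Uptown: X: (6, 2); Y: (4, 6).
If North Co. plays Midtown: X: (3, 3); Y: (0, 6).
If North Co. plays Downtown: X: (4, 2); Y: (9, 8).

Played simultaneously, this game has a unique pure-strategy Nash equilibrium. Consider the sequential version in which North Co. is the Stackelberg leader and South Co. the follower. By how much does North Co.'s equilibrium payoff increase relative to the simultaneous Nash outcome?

Work backward from South Co.'s decision.
- Uptown: BR = Y, leader payoff 4.
- Midtown: BR = Y, leader payoff 0.
- Downtown: BR = Y, leader payoff 9.
North Co.'s induced payoffs are 4, 0, 9, so North Co. commits to Downtown. Subgame-perfect outcome: (Downtown, Y) with payoffs (9, 8).
For the simultaneous game, intersect best replies.
North Co.'s best replies: X→Uptown; Y→Downtown.
South Co.'s best replies: Uptown→Y; Midtown→Y; Downtown→Y.
Only (Downtown, Y) has each player best-responding; Nash payoffs (9, 8).
North Co.'s commitment gain: 9 − 9 = 0.

0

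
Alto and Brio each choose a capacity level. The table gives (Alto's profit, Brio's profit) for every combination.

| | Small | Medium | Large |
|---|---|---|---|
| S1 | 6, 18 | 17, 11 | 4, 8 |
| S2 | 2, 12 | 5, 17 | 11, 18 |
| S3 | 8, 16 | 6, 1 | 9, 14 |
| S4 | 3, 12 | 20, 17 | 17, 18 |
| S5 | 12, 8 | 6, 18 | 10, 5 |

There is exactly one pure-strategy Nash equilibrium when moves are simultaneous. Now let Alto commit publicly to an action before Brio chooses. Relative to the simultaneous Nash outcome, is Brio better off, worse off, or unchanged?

unchanged

Brio best-responds to each possible Alto move:
- S1: BR = Small, leader payoff 6.
- S2: BR = Large, leader payoff 11.
- S3: BR = Small, leader payoff 8.
- S4: BR = Large, leader payoff 17.
- S5: BR = Medium, leader payoff 6.
Maximizing over 6, 11, 8, 17, 6, Alto chooses S4. Subgame-perfect outcome: (S4, Large) with payoffs (17, 18).
Now find the simultaneous Nash equilibrium.
Alto's best replies: Small→S5; Medium→S4; Large→S4.
Brio's best replies: S1→Small; S2→Large; S3→Small; S4→Large; S5→Medium.
Only (S4, Large) has each player best-responding; Nash payoffs (17, 18).
Brio earns 18 sequentially versus 18 at the Nash outcome: unchanged.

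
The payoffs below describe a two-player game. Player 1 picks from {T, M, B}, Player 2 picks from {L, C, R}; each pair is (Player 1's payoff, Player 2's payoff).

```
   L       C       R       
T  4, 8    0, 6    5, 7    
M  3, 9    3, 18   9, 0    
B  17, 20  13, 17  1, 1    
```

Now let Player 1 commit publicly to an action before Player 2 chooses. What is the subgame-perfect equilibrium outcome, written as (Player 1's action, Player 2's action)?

(B, L)

Backward induction with Player 1 moving first.
- T: Player 2 compares 8, 6, 7 and picks L; Player 1 would get 4.
- M: Player 2 compares 9, 18, 0 and picks C; Player 1 would get 3.
- B: Player 2 compares 20, 17, 1 and picks L; Player 1 would get 17.
Player 1's induced payoffs are 4, 3, 17, so Player 1 commits to B. Subgame-perfect outcome: (B, L) with payoffs (17, 20).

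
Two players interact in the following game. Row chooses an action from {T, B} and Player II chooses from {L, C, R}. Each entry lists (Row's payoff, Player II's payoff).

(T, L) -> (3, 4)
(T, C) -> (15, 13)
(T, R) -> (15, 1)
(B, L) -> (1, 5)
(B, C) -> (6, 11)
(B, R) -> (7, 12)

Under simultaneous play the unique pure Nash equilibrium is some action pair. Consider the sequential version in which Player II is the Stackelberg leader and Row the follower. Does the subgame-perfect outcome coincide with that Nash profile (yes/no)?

Solve by backward induction (Player II leads).
- L → Row plays T (best of 3, 1); Player II gets 4.
- C → Row plays T (best of 15, 6); Player II gets 13.
- R → Row plays T (best of 15, 7); Player II gets 1.
Among 4, 13, 1, the best is 13 at C. Subgame-perfect outcome: (T, C) with payoffs (15, 13).
Now find the simultaneous Nash equilibrium.
Row's best replies: L→T; C→T; R→T.
Player II's best replies: T→C; B→R.
The unique mutual best reply is (T, C), giving (15, 13).
Sequential outcome (T, C) coincides with the Nash profile (T, C).

yes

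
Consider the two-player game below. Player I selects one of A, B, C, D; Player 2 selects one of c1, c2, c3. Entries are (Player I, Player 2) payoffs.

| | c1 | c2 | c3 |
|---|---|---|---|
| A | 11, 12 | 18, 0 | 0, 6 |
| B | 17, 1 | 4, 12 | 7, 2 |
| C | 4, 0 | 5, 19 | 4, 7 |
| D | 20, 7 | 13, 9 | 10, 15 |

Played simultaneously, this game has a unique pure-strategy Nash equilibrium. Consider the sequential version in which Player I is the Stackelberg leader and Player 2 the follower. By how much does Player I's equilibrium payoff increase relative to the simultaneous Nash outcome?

Work backward from Player 2's decision.
- A → Player 2 plays c1 (best of 12, 0, 6); Player I gets 11.
- B → Player 2 plays c2 (best of 1, 12, 2); Player I gets 4.
- C → Player 2 plays c2 (best of 0, 19, 7); Player I gets 5.
- D → Player 2 plays c3 (best of 7, 9, 15); Player I gets 10.
Among 11, 4, 5, 10, the best is 11 at A. Subgame-perfect outcome: (A, c1) with payoffs (11, 12).
For the simultaneous game, intersect best replies.
Player I's best replies: c1→D; c2→A; c3→D.
Player 2's best replies: A→c1; B→c2; C→c2; D→c3.
Only (D, c3) has each player best-responding; Nash payoffs (10, 15).
Player I's commitment gain: 11 − 10 = 1.

1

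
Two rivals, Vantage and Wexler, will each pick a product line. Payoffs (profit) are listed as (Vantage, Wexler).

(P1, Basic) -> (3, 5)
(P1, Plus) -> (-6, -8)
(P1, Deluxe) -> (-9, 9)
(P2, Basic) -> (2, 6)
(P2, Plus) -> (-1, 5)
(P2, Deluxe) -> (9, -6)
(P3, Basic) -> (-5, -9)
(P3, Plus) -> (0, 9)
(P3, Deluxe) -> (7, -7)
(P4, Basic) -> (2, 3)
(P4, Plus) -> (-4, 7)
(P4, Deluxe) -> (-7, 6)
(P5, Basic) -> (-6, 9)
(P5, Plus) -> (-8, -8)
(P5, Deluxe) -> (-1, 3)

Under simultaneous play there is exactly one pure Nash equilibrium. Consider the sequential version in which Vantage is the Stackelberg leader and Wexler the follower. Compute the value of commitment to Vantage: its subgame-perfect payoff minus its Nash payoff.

Work backward from Wexler's decision.
- P1: Wexler compares 5, -8, 9 and picks Deluxe; Vantage would get -9.
- P2: Wexler compares 6, 5, -6 and picks Basic; Vantage would get 2.
- P3: Wexler compares -9, 9, -7 and picks Plus; Vantage would get 0.
- P4: Wexler compares 3, 7, 6 and picks Plus; Vantage would get -4.
- P5: Wexler compares 9, -8, 3 and picks Basic; Vantage would get -6.
Among -9, 2, 0, -4, -6, the best is 2 at P2. Subgame-perfect outcome: (P2, Basic) with payoffs (2, 6).
Under simultaneous play:
Vantage's best replies: Basic→P1; Plus→P3; Deluxe→P2.
Wexler's best replies: P1→Deluxe; P2→Basic; P3→Plus; P4→Plus; P5→Basic.
Only (P3, Plus) has each player best-responding; Nash payoffs (0, 9).
Vantage's commitment gain: 2 − 0 = 2.

2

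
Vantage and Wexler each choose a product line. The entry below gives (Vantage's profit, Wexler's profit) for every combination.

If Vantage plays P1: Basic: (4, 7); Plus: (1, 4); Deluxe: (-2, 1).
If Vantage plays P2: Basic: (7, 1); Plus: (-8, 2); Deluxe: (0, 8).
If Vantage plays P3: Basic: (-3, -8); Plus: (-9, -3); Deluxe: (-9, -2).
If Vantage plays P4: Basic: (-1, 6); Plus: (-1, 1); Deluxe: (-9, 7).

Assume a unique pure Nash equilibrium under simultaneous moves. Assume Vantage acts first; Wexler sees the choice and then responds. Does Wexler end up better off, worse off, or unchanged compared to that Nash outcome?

worse off

Backward induction with Vantage moving first.
- P1: Wexler compares 7, 4, 1 and picks Basic; Vantage would get 4.
- P2: Wexler compares 1, 2, 8 and picks Deluxe; Vantage would get 0.
- P3: Wexler compares -8, -3, -2 and picks Deluxe; Vantage would get -9.
- P4: Wexler compares 6, 1, 7 and picks Deluxe; Vantage would get -9.
Vantage's induced payoffs are 4, 0, -9, -9, so Vantage commits to P1. Subgame-perfect outcome: (P1, Basic) with payoffs (4, 7).
For the simultaneous game, intersect best replies.
Vantage's best replies: Basic→P2; Plus→P1; Deluxe→P2.
Wexler's best replies: P1→Basic; P2→Deluxe; P3→Deluxe; P4→Deluxe.
Only (P2, Deluxe) has each player best-responding; Nash payoffs (0, 8).
Wexler earns 7 sequentially versus 8 at the Nash outcome: worse off.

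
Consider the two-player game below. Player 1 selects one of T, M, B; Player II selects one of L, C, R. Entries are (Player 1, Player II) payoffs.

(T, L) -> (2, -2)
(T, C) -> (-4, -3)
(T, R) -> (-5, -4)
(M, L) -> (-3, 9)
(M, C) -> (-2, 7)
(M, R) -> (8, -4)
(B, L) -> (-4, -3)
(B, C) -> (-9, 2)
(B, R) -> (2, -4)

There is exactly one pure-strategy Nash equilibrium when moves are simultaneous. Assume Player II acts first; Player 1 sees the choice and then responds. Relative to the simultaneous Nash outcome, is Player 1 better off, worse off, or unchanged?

worse off

Player 1 best-responds to each possible Player II move:
- L: BR = T, leader payoff -2.
- C: BR = M, leader payoff 7.
- R: BR = M, leader payoff -4.
Maximizing over -2, 7, -4, Player II chooses C. Subgame-perfect outcome: (M, C) with payoffs (-2, 7).
For the simultaneous game, intersect best replies.
Player 1's best replies: L→T; C→M; R→M.
Player II's best replies: T→L; M→L; B→C.
The unique mutual best reply is (T, L), giving (2, -2).
Player 1 earns -2 sequentially versus 2 at the Nash outcome: worse off.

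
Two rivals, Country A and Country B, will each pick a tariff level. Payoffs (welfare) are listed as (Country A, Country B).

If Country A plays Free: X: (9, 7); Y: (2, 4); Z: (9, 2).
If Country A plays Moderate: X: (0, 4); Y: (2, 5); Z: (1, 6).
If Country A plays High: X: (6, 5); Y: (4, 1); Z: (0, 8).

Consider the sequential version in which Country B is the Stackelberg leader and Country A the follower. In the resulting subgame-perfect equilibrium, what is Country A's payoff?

Backward induction with Country B moving first.
- X: Country A compares 9, 0, 6 and picks Free; Country B would get 7.
- Y: Country A compares 2, 2, 4 and picks High; Country B would get 1.
- Z: Country A compares 9, 1, 0 and picks Free; Country B would get 2.
Maximizing over 7, 1, 2, Country B chooses X. Subgame-perfect outcome: (Free, X) with payoffs (9, 7).

9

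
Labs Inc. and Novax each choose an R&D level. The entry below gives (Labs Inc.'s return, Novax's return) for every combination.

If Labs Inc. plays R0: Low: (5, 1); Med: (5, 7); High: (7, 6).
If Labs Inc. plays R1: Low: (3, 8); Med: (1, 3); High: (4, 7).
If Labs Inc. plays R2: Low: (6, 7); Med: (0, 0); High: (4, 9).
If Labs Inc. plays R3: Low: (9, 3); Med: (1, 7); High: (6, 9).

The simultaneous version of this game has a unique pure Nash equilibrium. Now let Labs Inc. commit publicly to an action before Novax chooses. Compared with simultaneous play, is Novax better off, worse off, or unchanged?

Solve by backward induction (Labs Inc. leads).
- R0: BR = Med, leader payoff 5.
- R1: BR = Low, leader payoff 3.
- R2: BR = High, leader payoff 4.
- R3: BR = High, leader payoff 6.
Labs Inc.'s induced payoffs are 5, 3, 4, 6, so Labs Inc. commits to R3. Subgame-perfect outcome: (R3, High) with payoffs (6, 9).
For the simultaneous game, intersect best replies.
Labs Inc.'s best replies: Low→R3; Med→R0; High→R0.
Novax's best replies: R0→Med; R1→Low; R2→High; R3→High.
The unique mutual best reply is (R0, Med), giving (5, 7).
Novax earns 9 sequentially versus 7 at the Nash outcome: better off.

better off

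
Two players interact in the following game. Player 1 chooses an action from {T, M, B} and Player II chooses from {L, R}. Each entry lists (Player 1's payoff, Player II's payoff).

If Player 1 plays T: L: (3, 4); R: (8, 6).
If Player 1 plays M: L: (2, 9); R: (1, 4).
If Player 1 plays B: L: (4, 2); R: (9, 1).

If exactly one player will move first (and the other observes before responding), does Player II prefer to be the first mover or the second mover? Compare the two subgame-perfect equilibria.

second

If Player 1 leads: Player II's best replies are T→R, M→L, B→L; Player 1's induced payoffs 8, 2, 4; outcome (T, R), payoffs (8, 6).
If Player II leads: Player 1's best replies are L→B, R→B; Player II's induced payoffs 2, 1; outcome (B, L), payoffs (4, 2).
Player II gets 2 moving first and 6 moving second, so Player II prefers to move second.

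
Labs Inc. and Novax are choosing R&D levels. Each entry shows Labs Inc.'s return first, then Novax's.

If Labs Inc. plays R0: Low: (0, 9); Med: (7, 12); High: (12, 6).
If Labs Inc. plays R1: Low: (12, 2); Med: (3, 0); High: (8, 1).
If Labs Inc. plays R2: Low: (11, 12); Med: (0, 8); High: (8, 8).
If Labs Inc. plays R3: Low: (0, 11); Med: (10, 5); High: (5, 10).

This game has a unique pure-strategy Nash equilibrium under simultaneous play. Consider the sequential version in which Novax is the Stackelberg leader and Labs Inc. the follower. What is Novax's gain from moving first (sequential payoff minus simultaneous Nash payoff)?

Backward induction with Novax moving first.
- Low: BR = R1, leader payoff 2.
- Med: BR = R3, leader payoff 5.
- High: BR = R0, leader payoff 6.
Novax's induced payoffs are 2, 5, 6, so Novax commits to High. Subgame-perfect outcome: (R0, High) with payoffs (12, 6).
Now find the simultaneous Nash equilibrium.
Labs Inc.'s best replies: Low→R1; Med→R3; High→R0.
Novax's best replies: R0→Med; R1→Low; R2→Low; R3→Low.
The unique mutual best reply is (R1, Low), giving (12, 2).
Novax's commitment gain: 6 − 2 = 4.

4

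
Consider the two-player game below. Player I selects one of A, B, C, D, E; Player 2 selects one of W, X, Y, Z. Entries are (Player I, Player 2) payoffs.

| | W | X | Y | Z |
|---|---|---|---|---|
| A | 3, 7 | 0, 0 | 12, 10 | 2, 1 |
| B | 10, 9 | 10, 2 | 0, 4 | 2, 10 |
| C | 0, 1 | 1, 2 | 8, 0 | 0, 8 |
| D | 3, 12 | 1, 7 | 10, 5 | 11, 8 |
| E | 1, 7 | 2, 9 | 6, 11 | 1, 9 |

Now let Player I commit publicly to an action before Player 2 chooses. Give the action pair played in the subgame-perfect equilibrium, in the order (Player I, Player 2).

Player 2 best-responds to each possible Player I move:
- A: Player 2 compares 7, 0, 10, 1 and picks Y; Player I would get 12.
- B: Player 2 compares 9, 2, 4, 10 and picks Z; Player I would get 2.
- C: Player 2 compares 1, 2, 0, 8 and picks Z; Player I would get 0.
- D: Player 2 compares 12, 7, 5, 8 and picks W; Player I would get 3.
- E: Player 2 compares 7, 9, 11, 9 and picks Y; Player I would get 6.
Player I's induced payoffs are 12, 2, 0, 3, 6, so Player I commits to A. Subgame-perfect outcome: (A, Y) with payoffs (12, 10).

(A, Y)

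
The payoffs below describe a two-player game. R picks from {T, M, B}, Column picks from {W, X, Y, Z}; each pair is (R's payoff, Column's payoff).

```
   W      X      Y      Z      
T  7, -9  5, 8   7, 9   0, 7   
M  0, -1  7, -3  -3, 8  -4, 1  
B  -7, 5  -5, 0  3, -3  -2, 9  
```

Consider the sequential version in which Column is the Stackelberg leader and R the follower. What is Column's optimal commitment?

Solve by backward induction (Column leads).
- W: R compares 7, 0, -7 and picks T; Column would get -9.
- X: R compares 5, 7, -5 and picks M; Column would get -3.
- Y: R compares 7, -3, 3 and picks T; Column would get 9.
- Z: R compares 0, -4, -2 and picks T; Column would get 7.
Column's induced payoffs are -9, -3, 9, 7, so Column commits to Y. Subgame-perfect outcome: (T, Y) with payoffs (7, 9).

Y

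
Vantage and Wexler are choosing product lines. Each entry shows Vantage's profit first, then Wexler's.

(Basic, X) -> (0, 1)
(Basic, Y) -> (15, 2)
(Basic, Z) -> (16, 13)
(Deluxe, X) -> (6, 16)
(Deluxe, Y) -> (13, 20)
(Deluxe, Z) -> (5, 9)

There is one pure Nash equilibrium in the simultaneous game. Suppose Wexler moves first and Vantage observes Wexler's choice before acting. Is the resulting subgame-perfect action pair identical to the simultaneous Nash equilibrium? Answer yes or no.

no

Vantage best-responds to each possible Wexler move:
- X → Vantage plays Deluxe (best of 0, 6); Wexler gets 16.
- Y → Vantage plays Basic (best of 15, 13); Wexler gets 2.
- Z → Vantage plays Basic (best of 16, 5); Wexler gets 13.
Maximizing over 16, 2, 13, Wexler chooses X. Subgame-perfect outcome: (Deluxe, X) with payoffs (6, 16).
Now find the simultaneous Nash equilibrium.
Vantage's best replies: X→Deluxe; Y→Basic; Z→Basic.
Wexler's best replies: Basic→Z; Deluxe→Y.
Only (Basic, Z) has each player best-responding; Nash payoffs (16, 13).
Sequential outcome (Deluxe, X) differs from the Nash profile (Basic, Z).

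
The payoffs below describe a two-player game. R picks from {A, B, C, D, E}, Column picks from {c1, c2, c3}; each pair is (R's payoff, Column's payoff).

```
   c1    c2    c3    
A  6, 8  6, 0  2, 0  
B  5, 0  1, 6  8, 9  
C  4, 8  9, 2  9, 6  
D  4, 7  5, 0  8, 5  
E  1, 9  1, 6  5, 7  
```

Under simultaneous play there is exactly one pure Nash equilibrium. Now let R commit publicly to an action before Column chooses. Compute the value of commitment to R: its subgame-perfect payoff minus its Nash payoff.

2

Backward induction with R moving first.
- A: Column compares 8, 0, 0 and picks c1; R would get 6.
- B: Column compares 0, 6, 9 and picks c3; R would get 8.
- C: Column compares 8, 2, 6 and picks c1; R would get 4.
- D: Column compares 7, 0, 5 and picks c1; R would get 4.
- E: Column compares 9, 6, 7 and picks c1; R would get 1.
Maximizing over 6, 8, 4, 4, 1, R chooses B. Subgame-perfect outcome: (B, c3) with payoffs (8, 9).
Under simultaneous play:
R's best replies: c1→A; c2→C; c3→C.
Column's best replies: A→c1; B→c3; C→c1; D→c1; E→c1.
Only (A, c1) has each player best-responding; Nash payoffs (6, 8).
R's commitment gain: 8 − 6 = 2.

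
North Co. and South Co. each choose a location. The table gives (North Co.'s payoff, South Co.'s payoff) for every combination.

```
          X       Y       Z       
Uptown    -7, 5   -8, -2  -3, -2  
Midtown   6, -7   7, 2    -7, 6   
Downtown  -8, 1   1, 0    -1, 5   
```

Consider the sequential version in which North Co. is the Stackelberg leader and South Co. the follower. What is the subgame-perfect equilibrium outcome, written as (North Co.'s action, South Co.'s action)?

Solve by backward induction (North Co. leads).
- Uptown → South Co. plays X (best of 5, -2, -2); North Co. gets -7.
- Midtown → South Co. plays Z (best of -7, 2, 6); North Co. gets -7.
- Downtown → South Co. plays Z (best of 1, 0, 5); North Co. gets -1.
Maximizing over -7, -7, -1, North Co. chooses Downtown. Subgame-perfect outcome: (Downtown, Z) with payoffs (-1, 5).

(Downtown, Z)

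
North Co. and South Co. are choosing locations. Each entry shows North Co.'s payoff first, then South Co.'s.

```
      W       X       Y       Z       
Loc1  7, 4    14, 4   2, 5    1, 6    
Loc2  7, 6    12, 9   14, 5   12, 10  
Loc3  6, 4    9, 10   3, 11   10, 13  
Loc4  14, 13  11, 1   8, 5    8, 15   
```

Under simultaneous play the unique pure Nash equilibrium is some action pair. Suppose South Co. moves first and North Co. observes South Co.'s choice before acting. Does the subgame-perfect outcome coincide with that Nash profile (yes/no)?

North Co. best-responds to each possible South Co. move:
- W: North Co. compares 7, 7, 6, 14 and picks Loc4; South Co. would get 13.
- X: North Co. compares 14, 12, 9, 11 and picks Loc1; South Co. would get 4.
- Y: North Co. compares 2, 14, 3, 8 and picks Loc2; South Co. would get 5.
- Z: North Co. compares 1, 12, 10, 8 and picks Loc2; South Co. would get 10.
Maximizing over 13, 4, 5, 10, South Co. chooses W. Subgame-perfect outcome: (Loc4, W) with payoffs (14, 13).
Under simultaneous play:
North Co.'s best replies: W→Loc4; X→Loc1; Y→Loc2; Z→Loc2.
South Co.'s best replies: Loc1→Z; Loc2→Z; Loc3→Z; Loc4→Z.
Only (Loc2, Z) has each player best-responding; Nash payoffs (12, 10).
Sequential outcome (Loc4, W) differs from the Nash profile (Loc2, Z).

no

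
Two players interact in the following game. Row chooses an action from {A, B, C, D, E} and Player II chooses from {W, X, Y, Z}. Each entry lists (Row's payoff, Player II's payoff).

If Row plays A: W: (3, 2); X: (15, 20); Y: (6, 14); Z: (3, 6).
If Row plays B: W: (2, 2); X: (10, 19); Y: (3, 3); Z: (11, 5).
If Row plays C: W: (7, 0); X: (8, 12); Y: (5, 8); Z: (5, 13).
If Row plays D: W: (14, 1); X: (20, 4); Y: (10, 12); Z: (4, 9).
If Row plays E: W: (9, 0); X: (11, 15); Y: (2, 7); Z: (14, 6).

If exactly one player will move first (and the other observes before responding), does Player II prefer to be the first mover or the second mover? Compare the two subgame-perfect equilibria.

If Row leads: Player II's best replies are A→X, B→X, C→Z, D→Y, E→X; Row's induced payoffs 15, 10, 5, 10, 11; outcome (A, X), payoffs (15, 20).
If Player II leads: Row's best replies are W→D, X→D, Y→D, Z→E; Player II's induced payoffs 1, 4, 12, 6; outcome (D, Y), payoffs (10, 12).
Player II gets 12 moving first and 20 moving second, so Player II prefers to move second.

second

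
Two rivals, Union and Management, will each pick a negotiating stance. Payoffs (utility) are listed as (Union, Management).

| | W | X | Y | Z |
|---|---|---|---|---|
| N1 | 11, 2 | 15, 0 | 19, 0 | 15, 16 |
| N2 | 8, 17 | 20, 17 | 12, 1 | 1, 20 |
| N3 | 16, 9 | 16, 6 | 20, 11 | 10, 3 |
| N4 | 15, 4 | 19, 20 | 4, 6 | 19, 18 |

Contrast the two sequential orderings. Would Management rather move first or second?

first

If Union leads: Management's best replies are N1→Z, N2→Z, N3→Y, N4→X; Union's induced payoffs 15, 1, 20, 19; outcome (N3, Y), payoffs (20, 11).
If Management leads: Union's best replies are W→N3, X→N2, Y→N3, Z→N4; Management's induced payoffs 9, 17, 11, 18; outcome (N4, Z), payoffs (19, 18).
Management gets 18 moving first and 11 moving second, so Management prefers to move first.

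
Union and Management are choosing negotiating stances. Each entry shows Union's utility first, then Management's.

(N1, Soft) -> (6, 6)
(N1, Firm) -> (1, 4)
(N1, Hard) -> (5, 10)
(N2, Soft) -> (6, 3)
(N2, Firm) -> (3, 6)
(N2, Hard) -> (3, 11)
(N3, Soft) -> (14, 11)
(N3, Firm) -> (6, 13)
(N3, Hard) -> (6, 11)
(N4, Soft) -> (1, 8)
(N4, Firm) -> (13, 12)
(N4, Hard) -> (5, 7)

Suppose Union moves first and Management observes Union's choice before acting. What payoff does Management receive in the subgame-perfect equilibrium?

12

Backward induction with Union moving first.
- N1: BR = Hard, leader payoff 5.
- N2: BR = Hard, leader payoff 3.
- N3: BR = Firm, leader payoff 6.
- N4: BR = Firm, leader payoff 13.
Among 5, 3, 6, 13, the best is 13 at N4. Subgame-perfect outcome: (N4, Firm) with payoffs (13, 12).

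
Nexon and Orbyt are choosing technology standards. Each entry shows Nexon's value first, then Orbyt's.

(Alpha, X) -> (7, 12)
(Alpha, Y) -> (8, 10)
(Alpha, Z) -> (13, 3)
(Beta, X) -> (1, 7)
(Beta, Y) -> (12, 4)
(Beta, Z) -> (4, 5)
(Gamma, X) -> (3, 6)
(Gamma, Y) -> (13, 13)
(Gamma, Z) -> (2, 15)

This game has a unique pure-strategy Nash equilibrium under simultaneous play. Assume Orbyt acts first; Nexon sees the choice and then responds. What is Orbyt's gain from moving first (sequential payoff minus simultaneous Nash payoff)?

1

Work backward from Nexon's decision.
- X: Nexon compares 7, 1, 3 and picks Alpha; Orbyt would get 12.
- Y: Nexon compares 8, 12, 13 and picks Gamma; Orbyt would get 13.
- Z: Nexon compares 13, 4, 2 and picks Alpha; Orbyt would get 3.
Orbyt's induced payoffs are 12, 13, 3, so Orbyt commits to Y. Subgame-perfect outcome: (Gamma, Y) with payoffs (13, 13).
Now find the simultaneous Nash equilibrium.
Nexon's best replies: X→Alpha; Y→Gamma; Z→Alpha.
Orbyt's best replies: Alpha→X; Beta→X; Gamma→Z.
The unique mutual best reply is (Alpha, X), giving (7, 12).
Orbyt's commitment gain: 13 − 12 = 1.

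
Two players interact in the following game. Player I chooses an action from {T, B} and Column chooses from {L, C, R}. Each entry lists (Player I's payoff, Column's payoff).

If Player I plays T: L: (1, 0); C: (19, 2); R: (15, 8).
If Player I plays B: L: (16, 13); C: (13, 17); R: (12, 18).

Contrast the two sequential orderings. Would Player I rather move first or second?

second

If Player I leads: Column's best replies are T→R, B→R; Player I's induced payoffs 15, 12; outcome (T, R), payoffs (15, 8).
If Column leads: Player I's best replies are L→B, C→T, R→T; Column's induced payoffs 13, 2, 8; outcome (B, L), payoffs (16, 13).
Player I gets 15 moving first and 16 moving second, so Player I prefers to move second.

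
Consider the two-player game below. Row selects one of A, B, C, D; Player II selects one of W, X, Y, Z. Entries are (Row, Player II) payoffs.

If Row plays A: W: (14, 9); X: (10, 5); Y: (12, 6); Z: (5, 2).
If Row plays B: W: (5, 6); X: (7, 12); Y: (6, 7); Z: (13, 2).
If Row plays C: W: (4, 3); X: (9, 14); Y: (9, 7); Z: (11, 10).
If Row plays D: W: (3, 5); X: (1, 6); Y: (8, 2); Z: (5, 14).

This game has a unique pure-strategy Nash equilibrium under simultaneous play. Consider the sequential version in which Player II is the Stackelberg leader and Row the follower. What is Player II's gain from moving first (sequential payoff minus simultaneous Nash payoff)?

Work backward from Row's decision.
- W → Row plays A (best of 14, 5, 4, 3); Player II gets 9.
- X → Row plays A (best of 10, 7, 9, 1); Player II gets 5.
- Y → Row plays A (best of 12, 6, 9, 8); Player II gets 6.
- Z → Row plays B (best of 5, 13, 11, 5); Player II gets 2.
Among 9, 5, 6, 2, the best is 9 at W. Subgame-perfect outcome: (A, W) with payoffs (14, 9).
Under simultaneous play:
Row's best replies: W→A; X→A; Y→A; Z→B.
Player II's best replies: A→W; B→X; C→X; D→Z.
Only (A, W) has each player best-responding; Nash payoffs (14, 9).
Player II's commitment gain: 9 − 9 = 0.

0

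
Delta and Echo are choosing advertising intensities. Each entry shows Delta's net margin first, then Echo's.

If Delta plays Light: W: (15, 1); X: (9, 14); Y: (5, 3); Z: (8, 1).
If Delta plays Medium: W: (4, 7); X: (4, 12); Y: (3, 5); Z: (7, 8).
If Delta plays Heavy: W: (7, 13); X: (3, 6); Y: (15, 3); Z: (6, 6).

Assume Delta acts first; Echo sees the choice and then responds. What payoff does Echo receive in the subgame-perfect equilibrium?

14

Solve by backward induction (Delta leads).
- Light → Echo plays X (best of 1, 14, 3, 1); Delta gets 9.
- Medium → Echo plays X (best of 7, 12, 5, 8); Delta gets 4.
- Heavy → Echo plays W (best of 13, 6, 3, 6); Delta gets 7.
Among 9, 4, 7, the best is 9 at Light. Subgame-perfect outcome: (Light, X) with payoffs (9, 14).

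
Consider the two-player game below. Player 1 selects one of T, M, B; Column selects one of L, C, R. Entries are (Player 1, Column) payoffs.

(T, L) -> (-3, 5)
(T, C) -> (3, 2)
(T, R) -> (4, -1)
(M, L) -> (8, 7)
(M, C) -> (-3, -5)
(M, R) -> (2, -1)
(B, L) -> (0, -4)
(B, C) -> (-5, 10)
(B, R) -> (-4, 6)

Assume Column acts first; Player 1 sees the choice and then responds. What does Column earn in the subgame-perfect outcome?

7

Solve by backward induction (Column leads).
- L → Player 1 plays M (best of -3, 8, 0); Column gets 7.
- C → Player 1 plays T (best of 3, -3, -5); Column gets 2.
- R → Player 1 plays T (best of 4, 2, -4); Column gets -1.
Column's induced payoffs are 7, 2, -1, so Column commits to L. Subgame-perfect outcome: (M, L) with payoffs (8, 7).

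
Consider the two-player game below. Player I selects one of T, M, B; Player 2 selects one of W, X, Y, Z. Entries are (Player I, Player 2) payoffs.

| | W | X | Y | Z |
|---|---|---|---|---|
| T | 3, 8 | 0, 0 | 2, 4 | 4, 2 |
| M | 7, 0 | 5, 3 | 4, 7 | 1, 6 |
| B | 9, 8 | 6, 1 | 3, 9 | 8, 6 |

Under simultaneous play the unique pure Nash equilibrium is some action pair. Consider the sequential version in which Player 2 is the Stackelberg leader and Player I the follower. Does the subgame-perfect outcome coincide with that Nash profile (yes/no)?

no

Backward induction with Player 2 moving first.
- W: Player I compares 3, 7, 9 and picks B; Player 2 would get 8.
- X: Player I compares 0, 5, 6 and picks B; Player 2 would get 1.
- Y: Player I compares 2, 4, 3 and picks M; Player 2 would get 7.
- Z: Player I compares 4, 1, 8 and picks B; Player 2 would get 6.
Among 8, 1, 7, 6, the best is 8 at W. Subgame-perfect outcome: (B, W) with payoffs (9, 8).
Under simultaneous play:
Player I's best replies: W→B; X→B; Y→M; Z→B.
Player 2's best replies: T→W; M→Y; B→Y.
The unique mutual best reply is (M, Y), giving (4, 7).
Sequential outcome (B, W) differs from the Nash profile (M, Y).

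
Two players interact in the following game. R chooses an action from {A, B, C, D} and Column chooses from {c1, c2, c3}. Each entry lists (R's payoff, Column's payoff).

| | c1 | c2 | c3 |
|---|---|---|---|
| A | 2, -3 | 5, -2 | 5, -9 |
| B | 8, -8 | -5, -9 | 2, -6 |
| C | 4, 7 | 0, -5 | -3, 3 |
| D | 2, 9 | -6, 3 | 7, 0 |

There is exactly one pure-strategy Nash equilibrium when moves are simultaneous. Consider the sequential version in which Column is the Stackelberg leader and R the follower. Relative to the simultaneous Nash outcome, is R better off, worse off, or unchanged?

better off

Work backward from R's decision.
- c1: BR = B, leader payoff -8.
- c2: BR = A, leader payoff -2.
- c3: BR = D, leader payoff 0.
Among -8, -2, 0, the best is 0 at c3. Subgame-perfect outcome: (D, c3) with payoffs (7, 0).
Under simultaneous play:
R's best replies: c1→B; c2→A; c3→D.
Column's best replies: A→c2; B→c3; C→c1; D→c1.
Only (A, c2) has each player best-responding; Nash payoffs (5, -2).
R earns 7 sequentially versus 5 at the Nash outcome: better off.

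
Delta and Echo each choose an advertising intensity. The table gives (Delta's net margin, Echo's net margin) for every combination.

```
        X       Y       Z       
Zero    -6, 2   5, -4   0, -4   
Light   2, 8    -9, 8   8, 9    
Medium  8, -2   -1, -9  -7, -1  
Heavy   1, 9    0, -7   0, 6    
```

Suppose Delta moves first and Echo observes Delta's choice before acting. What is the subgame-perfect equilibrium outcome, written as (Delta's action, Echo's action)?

Backward induction with Delta moving first.
- Zero: BR = X, leader payoff -6.
- Light: BR = Z, leader payoff 8.
- Medium: BR = Z, leader payoff -7.
- Heavy: BR = X, leader payoff 1.
Delta's induced payoffs are -6, 8, -7, 1, so Delta commits to Light. Subgame-perfect outcome: (Light, Z) with payoffs (8, 9).

(Light, Z)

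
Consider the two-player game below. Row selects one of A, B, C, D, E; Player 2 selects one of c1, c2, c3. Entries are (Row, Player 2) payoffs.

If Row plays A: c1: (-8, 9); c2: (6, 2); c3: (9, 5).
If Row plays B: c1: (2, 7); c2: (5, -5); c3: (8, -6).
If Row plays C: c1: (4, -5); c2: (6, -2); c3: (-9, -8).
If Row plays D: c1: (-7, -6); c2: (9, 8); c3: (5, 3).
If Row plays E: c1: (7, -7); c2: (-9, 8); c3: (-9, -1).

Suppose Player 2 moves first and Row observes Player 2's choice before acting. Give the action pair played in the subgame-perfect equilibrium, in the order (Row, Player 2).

Row best-responds to each possible Player 2 move:
- c1 → Row plays E (best of -8, 2, 4, -7, 7); Player 2 gets -7.
- c2 → Row plays D (best of 6, 5, 6, 9, -9); Player 2 gets 8.
- c3 → Row plays A (best of 9, 8, -9, 5, -9); Player 2 gets 5.
Among -7, 8, 5, the best is 8 at c2. Subgame-perfect outcome: (D, c2) with payoffs (9, 8).

(D, c2)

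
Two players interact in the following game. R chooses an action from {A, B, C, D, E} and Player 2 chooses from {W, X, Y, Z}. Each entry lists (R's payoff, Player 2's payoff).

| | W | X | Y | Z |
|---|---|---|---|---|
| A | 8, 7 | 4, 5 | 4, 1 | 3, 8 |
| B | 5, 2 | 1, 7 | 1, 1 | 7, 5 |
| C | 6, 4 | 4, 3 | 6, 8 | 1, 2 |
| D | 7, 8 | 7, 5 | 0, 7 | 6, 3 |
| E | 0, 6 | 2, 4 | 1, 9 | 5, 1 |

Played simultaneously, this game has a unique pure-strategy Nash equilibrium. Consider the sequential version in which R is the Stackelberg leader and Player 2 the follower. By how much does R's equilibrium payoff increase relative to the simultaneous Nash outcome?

Backward induction with R moving first.
- A: Player 2 compares 7, 5, 1, 8 and picks Z; R would get 3.
- B: Player 2 compares 2, 7, 1, 5 and picks X; R would get 1.
- C: Player 2 compares 4, 3, 8, 2 and picks Y; R would get 6.
- D: Player 2 compares 8, 5, 7, 3 and picks W; R would get 7.
- E: Player 2 compares 6, 4, 9, 1 and picks Y; R would get 1.
Maximizing over 3, 1, 6, 7, 1, R chooses D. Subgame-perfect outcome: (D, W) with payoffs (7, 8).
Under simultaneous play:
R's best replies: W→A; X→D; Y→C; Z→B.
Player 2's best replies: A→Z; B→X; C→Y; D→W; E→Y.
The unique mutual best reply is (C, Y), giving (6, 8).
R's commitment gain: 7 − 6 = 1.

1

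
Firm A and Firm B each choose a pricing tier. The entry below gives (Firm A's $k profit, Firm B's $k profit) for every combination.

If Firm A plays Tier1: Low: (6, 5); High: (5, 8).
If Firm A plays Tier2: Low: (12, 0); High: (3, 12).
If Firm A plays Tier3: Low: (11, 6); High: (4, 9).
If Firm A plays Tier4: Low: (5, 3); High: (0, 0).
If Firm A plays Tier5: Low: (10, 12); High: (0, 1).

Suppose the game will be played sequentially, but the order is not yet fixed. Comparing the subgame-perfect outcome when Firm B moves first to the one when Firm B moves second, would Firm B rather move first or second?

If Firm A leads: Firm B's best replies are Tier1→High, Tier2→High, Tier3→High, Tier4→Low, Tier5→Low; Firm A's induced payoffs 5, 3, 4, 5, 10; outcome (Tier5, Low), payoffs (10, 12).
If Firm B leads: Firm A's best replies are Low→Tier2, High→Tier1; Firm B's induced payoffs 0, 8; outcome (Tier1, High), payoffs (5, 8).
Firm B gets 8 moving first and 12 moving second, so Firm B prefers to move second.

second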